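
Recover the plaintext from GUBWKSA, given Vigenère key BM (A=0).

FIAKJGZ

Repeat the key across the ciphertext: BMBMBMB
G(6)−B(1): 5 → F
U(20)−M(12): 8 → I
B(1)−B(1): 0 → A
W(22)−M(12): 10 → K
K(10)−B(1): 9 → J
S(18)−M(12): 6 → G
A(0)−B(1): -1≡25 → Z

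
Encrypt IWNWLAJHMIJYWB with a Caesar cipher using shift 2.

KYPYNCLJOKLAYD

I(8): 8+2=10 → K
W(22): 22+2=24 → Y
N(13): 13+2=15 → P
W(22): 22+2=24 → Y
L(11): 11+2=13 → N
A(0): 0+2=2 → C
J(9): 9+2=11 → L
H(7): 7+2=9 → J
M(12): 12+2=14 → O
I(8): 8+2=10 → K
J(9): 9+2=11 → L
Y(24): 24+2=26≡0 → A
W(22): 22+2=24 → Y
B(1): 1+2=3 → D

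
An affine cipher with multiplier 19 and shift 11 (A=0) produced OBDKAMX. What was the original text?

The inverse of 19 mod 26 is 11, since 19·11=209≡1. Apply D(y)=11·(y−11) mod 26:
O(14): 11·(14−11)=33≡7 → H
B(1): 11·(1−11)=-110≡20 → U
D(3): 11·(3−11)=-88≡16 → Q
K(10): 11·(10−11)=-11≡15 → P
A(0): 11·(0−11)=-121≡9 → J
M(12): 11·(12−11)=11 → L
X(23): 11·(23−11)=132≡2 → C

HUQPJLC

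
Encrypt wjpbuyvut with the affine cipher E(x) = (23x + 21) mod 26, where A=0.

w(22): 23·22+21=527≡7 → h
j(9): 23·9+21=228≡20 → u
p(15): 23·15+21=366≡2 → c
b(1): 23·1+21=44≡18 → s
u(20): 23·20+21=481≡13 → n
y(24): 23·24+21=573≡1 → b
v(21): 23·21+21=504≡10 → k
u(20): 23·20+21=481≡13 → n
t(19): 23·19+21=458≡16 → q

hucsnbknq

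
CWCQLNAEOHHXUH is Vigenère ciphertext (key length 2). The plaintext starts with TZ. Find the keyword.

JX

Subtract each crib letter from the matching ciphertext letter (mod 26):
C(2)−T(19)=-17≡9 → J
W(22)−Z(25)=-3≡23 → X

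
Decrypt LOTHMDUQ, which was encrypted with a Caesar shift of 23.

L(11): 11−23=-12≡14 → O
O(14): 14−23=-9≡17 → R
T(19): 19−23=-4≡22 → W
H(7): 7−23=-16≡10 → K
M(12): 12−23=-11≡15 → P
D(3): 3−23=-20≡6 → G
U(20): 20−23=-3≡23 → X
Q(16): 16−23=-7≡19 → T

ORWKPGXT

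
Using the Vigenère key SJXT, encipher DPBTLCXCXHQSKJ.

Repeat the key across the message: SJXTSJXTSJXTSJ
D(3)+S(18): 21 → V
P(15)+J(9): 24 → Y
B(1)+X(23): 24 → Y
T(19)+T(19): 38≡12 → M
L(11)+S(18): 29≡3 → D
C(2)+J(9): 11 → L
X(23)+X(23): 46≡20 → U
C(2)+T(19): 21 → V
X(23)+S(18): 41≡15 → P
H(7)+J(9): 16 → Q
Q(16)+X(23): 39≡13 → N
S(18)+T(19): 37≡11 → L
K(10)+S(18): 28≡2 → C
J(9)+J(9): 18 → S

VYYMDLUVPQNLCS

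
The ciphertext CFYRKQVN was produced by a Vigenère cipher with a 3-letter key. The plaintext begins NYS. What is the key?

PHG

Subtract each crib letter from the matching ciphertext letter (mod 26):
C(2)−N(13)=-11≡15 → P
F(5)−Y(24)=-19≡7 → H
Y(24)−S(18)=6 → G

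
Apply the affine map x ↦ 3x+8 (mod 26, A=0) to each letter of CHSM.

C(2): 3·2+8=14 → O
H(7): 3·7+8=29≡3 → D
S(18): 3·18+8=62≡10 → K
M(12): 3·12+8=44≡18 → S

ODKS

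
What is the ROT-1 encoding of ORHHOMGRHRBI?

O(14): 14+1=15 → P
R(17): 17+1=18 → S
H(7): 7+1=8 → I
H(7): 7+1=8 → I
O(14): 14+1=15 → P
M(12): 12+1=13 → N
G(6): 6+1=7 → H
R(17): 17+1=18 → S
H(7): 7+1=8 → I
R(17): 17+1=18 → S
B(1): 1+1=2 → C
I(8): 8+1=9 → J

PSIIPNHSISCJ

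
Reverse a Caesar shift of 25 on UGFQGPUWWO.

U(20): 20−25=-5≡21 → V
G(6): 6−25=-19≡7 → H
F(5): 5−25=-20≡6 → G
Q(16): 16−25=-9≡17 → R
G(6): 6−25=-19≡7 → H
P(15): 15−25=-10≡16 → Q
U(20): 20−25=-5≡21 → V
W(22): 22−25=-3≡23 → X
W(22): 22−25=-3≡23 → X
O(14): 14−25=-11≡15 → P

VHGRHQVXXP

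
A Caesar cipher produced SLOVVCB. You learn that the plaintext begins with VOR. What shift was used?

23

From the crib: S(18)−V(21)=-3≡23, so the shift is 23.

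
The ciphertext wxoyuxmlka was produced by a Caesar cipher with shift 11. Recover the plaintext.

lmdnjmbazp

w(22): 22−11=11 → l
x(23): 23−11=12 → m
o(14): 14−11=3 → d
y(24): 24−11=13 → n
u(20): 20−11=9 → j
x(23): 23−11=12 → m
m(12): 12−11=1 → b
l(11): 11−11=0 → a
k(10): 10−11=-1≡25 → z
a(0): 0−11=-11≡15 → p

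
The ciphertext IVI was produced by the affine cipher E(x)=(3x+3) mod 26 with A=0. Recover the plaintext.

TGT

The inverse of 3 mod 26 is 9, since 3·9=27≡1. Apply D(y)=9·(y−3) mod 26:
I(8): 9·(8−3)=45≡19 → T
V(21): 9·(21−3)=162≡6 → G
I(8): 9·(8−3)=45≡19 → T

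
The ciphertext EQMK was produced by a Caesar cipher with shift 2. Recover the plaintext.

E(4): 4−2=2 → C
Q(16): 16−2=14 → O
M(12): 12−2=10 → K
K(10): 10−2=8 → I

COKI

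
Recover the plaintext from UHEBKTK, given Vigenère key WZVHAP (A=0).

YIJUKEO

Repeat the key across the ciphertext: WZVHAPW
U(20)−W(22): -2≡24 → Y
H(7)−Z(25): -18≡8 → I
E(4)−V(21): -17≡9 → J
B(1)−H(7): -6≡20 → U
K(10)−A(0): 10 → K
T(19)−P(15): 4 → E
K(10)−W(22): -12≡14 → O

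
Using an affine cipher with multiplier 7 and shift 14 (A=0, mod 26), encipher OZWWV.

O(14): 7·14+14=112≡8 → I
Z(25): 7·25+14=189≡7 → H
W(22): 7·22+14=168≡12 → M
W(22): 7·22+14=168≡12 → M
V(21): 7·21+14=161≡5 → F

IHMMF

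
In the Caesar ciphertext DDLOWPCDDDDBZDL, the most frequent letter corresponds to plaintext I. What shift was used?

21

The most frequent ciphertext letter is D (appears 7 times).
D is position 3; I is position 8.
Shift = -5≡21.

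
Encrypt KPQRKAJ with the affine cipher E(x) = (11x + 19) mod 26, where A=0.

ZCNYZTO

K(10): 11·10+19=129≡25 → Z
P(15): 11·15+19=184≡2 → C
Q(16): 11·16+19=195≡13 → N
R(17): 11·17+19=206≡24 → Y
K(10): 11·10+19=129≡25 → Z
A(0): 11·0+19=19 → T
J(9): 11·9+19=118≡14 → O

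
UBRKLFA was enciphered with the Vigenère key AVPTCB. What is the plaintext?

Repeat the key across the ciphertext: AVPTCBA
U(20)−A(0): 20 → U
B(1)−V(21): -20≡6 → G
R(17)−P(15): 2 → C
K(10)−T(19): -9≡17 → R
L(11)−C(2): 9 → J
F(5)−B(1): 4 → E
A(0)−A(0): 0 → A

UGCRJEA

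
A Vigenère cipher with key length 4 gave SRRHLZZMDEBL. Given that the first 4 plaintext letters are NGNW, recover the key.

FLEL

Subtract each crib letter from the matching ciphertext letter (mod 26):
S(18)−N(13)=5 → F
R(17)−G(6)=11 → L
R(17)−N(13)=4 → E
H(7)−W(22)=-15≡11 → L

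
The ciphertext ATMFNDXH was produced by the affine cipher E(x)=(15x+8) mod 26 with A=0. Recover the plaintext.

WZCFJRBT

The inverse of 15 mod 26 is 7, since 15·7=105≡1. Apply D(y)=7·(y−8) mod 26:
A(0): 7·(0−8)=-56≡22 → W
T(19): 7·(19−8)=77≡25 → Z
M(12): 7·(12−8)=28≡2 → C
F(5): 7·(5−8)=-21≡5 → F
N(13): 7·(13−8)=35≡9 → J
D(3): 7·(3−8)=-35≡17 → R
X(23): 7·(23−8)=105≡1 → B
H(7): 7·(7−8)=-7≡19 → T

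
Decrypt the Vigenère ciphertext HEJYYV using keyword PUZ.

Repeat the key across the ciphertext: PUZPUZ
H(7)−P(15): -8≡18 → S
E(4)−U(20): -16≡10 → K
J(9)−Z(25): -16≡10 → K
Y(24)−P(15): 9 → J
Y(24)−U(20): 4 → E
V(21)−Z(25): -4≡22 → W

SKKJEW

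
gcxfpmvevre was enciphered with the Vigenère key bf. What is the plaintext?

fxwaohuzumd

Repeat the key across the ciphertext: bfbfbfbfbfb
g(6)−b(1): 5 → f
c(2)−f(5): -3≡23 → x
x(23)−b(1): 22 → w
f(5)−f(5): 0 → a
p(15)−b(1): 14 → o
m(12)−f(5): 7 → h
v(21)−b(1): 20 → u
e(4)−f(5): -1≡25 → z
v(21)−b(1): 20 → u
r(17)−f(5): 12 → m
e(4)−b(1): 3 → d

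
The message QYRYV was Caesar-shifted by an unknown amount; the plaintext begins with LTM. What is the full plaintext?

LTMTQ

From the crib: Q(16)−L(11)=5, so the shift is 5.
Subtract 5 from each ciphertext letter:
Q(16): 16−5=11 → L
Y(24): 24−5=19 → T
R(17): 17−5=12 → M
Y(24): 24−5=19 → T
V(21): 21−5=16 → Q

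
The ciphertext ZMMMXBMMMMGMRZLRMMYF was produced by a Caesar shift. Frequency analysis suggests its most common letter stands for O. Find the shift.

24

The most frequent ciphertext letter is M (appears 10 times).
M is position 12; O is position 14.
Shift = -2≡24.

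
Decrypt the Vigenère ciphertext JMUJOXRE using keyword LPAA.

YXUJDIRE

Repeat the key across the ciphertext: LPAALPAA
J(9)−L(11): -2≡24 → Y
M(12)−P(15): -3≡23 → X
U(20)−A(0): 20 → U
J(9)−A(0): 9 → J
O(14)−L(11): 3 → D
X(23)−P(15): 8 → I
R(17)−A(0): 17 → R
E(4)−A(0): 4 → E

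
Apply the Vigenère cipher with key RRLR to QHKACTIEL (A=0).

HYVRTKTVC

Repeat the key across the message: RRLRRRLRR
Q(16)+R(17): 33≡7 → H
H(7)+R(17): 24 → Y
K(10)+L(11): 21 → V
A(0)+R(17): 17 → R
C(2)+R(17): 19 → T
T(19)+R(17): 36≡10 → K
I(8)+L(11): 19 → T
E(4)+R(17): 21 → V
L(11)+R(17): 28≡2 → C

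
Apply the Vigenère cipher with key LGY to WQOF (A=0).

HWMQ

Repeat the key across the message: LGYL
W(22)+L(11): 33≡7 → H
Q(16)+G(6): 22 → W
O(14)+Y(24): 38≡12 → M
F(5)+L(11): 16 → Q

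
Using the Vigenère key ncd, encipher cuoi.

pwrv

Repeat the key across the message: ncdn
c(2)+n(13): 15 → p
u(20)+c(2): 22 → w
o(14)+d(3): 17 → r
i(8)+n(13): 21 → v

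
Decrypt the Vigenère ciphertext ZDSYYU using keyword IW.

Repeat the key across the ciphertext: IWIWIW
Z(25)−I(8): 17 → R
D(3)−W(22): -19≡7 → H
S(18)−I(8): 10 → K
Y(24)−W(22): 2 → C
Y(24)−I(8): 16 → Q
U(20)−W(22): -2≡24 → Y

RHKCQY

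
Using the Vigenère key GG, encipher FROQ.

Repeat the key across the message: GGGG
F(5)+G(6): 11 → L
R(17)+G(6): 23 → X
O(14)+G(6): 20 → U
Q(16)+G(6): 22 → W

LXUW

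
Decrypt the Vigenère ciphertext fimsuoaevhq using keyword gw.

Repeat the key across the ciphertext: gwgwgwgwgwg
f(5)−g(6): -1≡25 → z
i(8)−w(22): -14≡12 → m
m(12)−g(6): 6 → g
s(18)−w(22): -4≡22 → w
u(20)−g(6): 14 → o
o(14)−w(22): -8≡18 → s
a(0)−g(6): -6≡20 → u
e(4)−w(22): -18≡8 → i
v(21)−g(6): 15 → p
h(7)−w(22): -15≡11 → l
q(16)−g(6): 10 → k

zmgwosuiplk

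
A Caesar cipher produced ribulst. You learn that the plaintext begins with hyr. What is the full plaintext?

From the crib: r(17)−h(7)=10, so the shift is 10.
Subtract 10 from each ciphertext letter:
r(17): 17−10=7 → h
i(8): 8−10=-2≡24 → y
b(1): 1−10=-9≡17 → r
u(20): 20−10=10 → k
l(11): 11−10=1 → b
s(18): 18−10=8 → i
t(19): 19−10=9 → j

hyrkbij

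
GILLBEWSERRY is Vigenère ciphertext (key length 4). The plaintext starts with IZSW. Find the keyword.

YJTP

Subtract each crib letter from the matching ciphertext letter (mod 26):
G(6)−I(8)=-2≡24 → Y
I(8)−Z(25)=-17≡9 → J
L(11)−S(18)=-7≡19 → T
L(11)−W(22)=-11≡15 → P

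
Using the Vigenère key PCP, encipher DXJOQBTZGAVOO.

Repeat the key across the message: PCPPCPPCPPCPP
D(3)+P(15): 18 → S
X(23)+C(2): 25 → Z
J(9)+P(15): 24 → Y
O(14)+P(15): 29≡3 → D
Q(16)+C(2): 18 → S
B(1)+P(15): 16 → Q
T(19)+P(15): 34≡8 → I
Z(25)+C(2): 27≡1 → B
G(6)+P(15): 21 → V
A(0)+P(15): 15 → P
V(21)+C(2): 23 → X
O(14)+P(15): 29≡3 → D
O(14)+P(15): 29≡3 → D

SZYDSQIBVPXDD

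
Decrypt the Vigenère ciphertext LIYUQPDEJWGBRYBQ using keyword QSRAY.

Repeat the key across the ciphertext: QSRAYQSRAYQSRAYQ
L(11)−Q(16): -5≡21 → V
I(8)−S(18): -10≡16 → Q
Y(24)−R(17): 7 → H
U(20)−A(0): 20 → U
Q(16)−Y(24): -8≡18 → S
P(15)−Q(16): -1≡25 → Z
D(3)−S(18): -15≡11 → L
E(4)−R(17): -13≡13 → N
J(9)−A(0): 9 → J
W(22)−Y(24): -2≡24 → Y
G(6)−Q(16): -10≡16 → Q
B(1)−S(18): -17≡9 → J
R(17)−R(17): 0 → A
Y(24)−A(0): 24 → Y
B(1)−Y(24): -23≡3 → D
Q(16)−Q(16): 0 → A

VQHUSZLNJYQJAYDA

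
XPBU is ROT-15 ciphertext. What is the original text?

X(23): 23−15=8 → I
P(15): 15−15=0 → A
B(1): 1−15=-14≡12 → M
U(20): 20−15=5 → F

IAMF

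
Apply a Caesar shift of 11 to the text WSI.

W(22): 22+11=33≡7 → H
S(18): 18+11=29≡3 → D
I(8): 8+11=19 → T

HDT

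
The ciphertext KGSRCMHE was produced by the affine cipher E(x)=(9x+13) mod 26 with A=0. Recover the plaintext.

RFPMTXIZ

The inverse of 9 mod 26 is 3, since 9·3=27≡1. Apply D(y)=3·(y−13) mod 26:
K(10): 3·(10−13)=-9≡17 → R
G(6): 3·(6−13)=-21≡5 → F
S(18): 3·(18−13)=15 → P
R(17): 3·(17−13)=12 → M
C(2): 3·(2−13)=-33≡19 → T
M(12): 3·(12−13)=-3≡23 → X
H(7): 3·(7−13)=-18≡8 → I
E(4): 3·(4−13)=-27≡25 → Z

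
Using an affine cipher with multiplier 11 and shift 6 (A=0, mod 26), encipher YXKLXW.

Y(24): 11·24+6=270≡10 → K
X(23): 11·23+6=259≡25 → Z
K(10): 11·10+6=116≡12 → M
L(11): 11·11+6=127≡23 → X
X(23): 11·23+6=259≡25 → Z
W(22): 11·22+6=248≡14 → O

KZMXZO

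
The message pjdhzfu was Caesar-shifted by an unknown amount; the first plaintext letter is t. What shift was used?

22

From the crib: p(15)−t(19)=-4≡22, so the shift is 22.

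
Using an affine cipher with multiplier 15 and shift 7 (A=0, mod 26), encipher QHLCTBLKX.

NIQLGWQBO

Q(16): 15·16+7=247≡13 → N
H(7): 15·7+7=112≡8 → I
L(11): 15·11+7=172≡16 → Q
C(2): 15·2+7=37≡11 → L
T(19): 15·19+7=292≡6 → G
B(1): 15·1+7=22 → W
L(11): 15·11+7=172≡16 → Q
K(10): 15·10+7=157≡1 → B
X(23): 15·23+7=352≡14 → O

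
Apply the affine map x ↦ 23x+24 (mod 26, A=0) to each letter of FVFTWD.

F(5): 23·5+24=139≡9 → J
V(21): 23·21+24=507≡13 → N
F(5): 23·5+24=139≡9 → J
T(19): 23·19+24=461≡19 → T
W(22): 23·22+24=530≡10 → K
D(3): 23·3+24=93≡15 → P

JNJTKP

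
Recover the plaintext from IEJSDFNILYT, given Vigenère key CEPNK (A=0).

Repeat the key across the ciphertext: CEPNKCEPNKC
I(8)−C(2): 6 → G
E(4)−E(4): 0 → A
J(9)−P(15): -6≡20 → U
S(18)−N(13): 5 → F
D(3)−K(10): -7≡19 → T
F(5)−C(2): 3 → D
N(13)−E(4): 9 → J
I(8)−P(15): -7≡19 → T
L(11)−N(13): -2≡24 → Y
Y(24)−K(10): 14 → O
T(19)−C(2): 17 → R

GAUFTDJTYOR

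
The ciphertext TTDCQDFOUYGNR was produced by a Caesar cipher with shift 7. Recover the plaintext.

MMWVJWYHNRZGK

T(19): 19−7=12 → M
T(19): 19−7=12 → M
D(3): 3−7=-4≡22 → W
C(2): 2−7=-5≡21 → V
Q(16): 16−7=9 → J
D(3): 3−7=-4≡22 → W
F(5): 5−7=-2≡24 → Y
O(14): 14−7=7 → H
U(20): 20−7=13 → N
Y(24): 24−7=17 → R
G(6): 6−7=-1≡25 → Z
N(13): 13−7=6 → G
R(17): 17−7=10 → K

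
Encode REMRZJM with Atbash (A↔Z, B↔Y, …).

R(17) → I(8)
E(4) → V(21)
M(12) → N(13)
R(17) → I(8)
Z(25) → A(0)
J(9) → Q(16)
M(12) → N(13)

IVNIAQN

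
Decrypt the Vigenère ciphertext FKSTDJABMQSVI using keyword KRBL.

VTRITSZQCZRKY

Repeat the key across the ciphertext: KRBLKRBLKRBLK
F(5)−K(10): -5≡21 → V
K(10)−R(17): -7≡19 → T
S(18)−B(1): 17 → R
T(19)−L(11): 8 → I
D(3)−K(10): -7≡19 → T
J(9)−R(17): -8≡18 → S
A(0)−B(1): -1≡25 → Z
B(1)−L(11): -10≡16 → Q
M(12)−K(10): 2 → C
Q(16)−R(17): -1≡25 → Z
S(18)−B(1): 17 → R
V(21)−L(11): 10 → K
I(8)−K(10): -2≡24 → Y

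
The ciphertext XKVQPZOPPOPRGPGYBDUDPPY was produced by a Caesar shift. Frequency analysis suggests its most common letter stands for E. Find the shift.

The most frequent ciphertext letter is P (appears 7 times).
P is position 15; E is position 4.
Shift = 11.

11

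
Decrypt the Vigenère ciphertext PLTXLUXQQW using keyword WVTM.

Repeat the key across the ciphertext: WVTMWVTMWV
P(15)−W(22): -7≡19 → T
L(11)−V(21): -10≡16 → Q
T(19)−T(19): 0 → A
X(23)−M(12): 11 → L
L(11)−W(22): -11≡15 → P
U(20)−V(21): -1≡25 → Z
X(23)−T(19): 4 → E
Q(16)−M(12): 4 → E
Q(16)−W(22): -6≡20 → U
W(22)−V(21): 1 → B

TQALPZEEUB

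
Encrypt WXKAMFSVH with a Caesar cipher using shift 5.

BCPFRKXAM

W(22): 22+5=27≡1 → B
X(23): 23+5=28≡2 → C
K(10): 10+5=15 → P
A(0): 0+5=5 → F
M(12): 12+5=17 → R
F(5): 5+5=10 → K
S(18): 18+5=23 → X
V(21): 21+5=26≡0 → A
H(7): 7+5=12 → M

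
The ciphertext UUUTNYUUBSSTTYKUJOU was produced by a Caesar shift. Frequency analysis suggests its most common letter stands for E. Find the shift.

The most frequent ciphertext letter is U (appears 7 times).
U is position 20; E is position 4.
Shift = 16.

16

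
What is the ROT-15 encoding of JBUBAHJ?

YQJQPWY

J(9): 9+15=24 → Y
B(1): 1+15=16 → Q
U(20): 20+15=35≡9 → J
B(1): 1+15=16 → Q
A(0): 0+15=15 → P
H(7): 7+15=22 → W
J(9): 9+15=24 → Y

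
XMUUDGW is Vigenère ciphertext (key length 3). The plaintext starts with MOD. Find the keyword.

LYR

Subtract each crib letter from the matching ciphertext letter (mod 26):
X(23)−M(12)=11 → L
M(12)−O(14)=-2≡24 → Y
U(20)−D(3)=17 → R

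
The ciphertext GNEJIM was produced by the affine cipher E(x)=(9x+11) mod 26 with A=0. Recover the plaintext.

LGFURD

The inverse of 9 mod 26 is 3, since 9·3=27≡1. Apply D(y)=3·(y−11) mod 26:
G(6): 3·(6−11)=-15≡11 → L
N(13): 3·(13−11)=6 → G
E(4): 3·(4−11)=-21≡5 → F
J(9): 3·(9−11)=-6≡20 → U
I(8): 3·(8−11)=-9≡17 → R
M(12): 3·(12−11)=3 → D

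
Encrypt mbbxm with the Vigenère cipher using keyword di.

pjefp

Repeat the key across the message: didid
m(12)+d(3): 15 → p
b(1)+i(8): 9 → j
b(1)+d(3): 4 → e
x(23)+i(8): 31≡5 → f
m(12)+d(3): 15 → p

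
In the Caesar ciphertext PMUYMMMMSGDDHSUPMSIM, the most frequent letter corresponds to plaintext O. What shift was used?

24

The most frequent ciphertext letter is M (appears 7 times).
M is position 12; O is position 14.
Shift = -2≡24.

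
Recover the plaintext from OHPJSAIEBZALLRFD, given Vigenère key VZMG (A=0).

Repeat the key across the ciphertext: VZMGVZMGVZMGVZMG
O(14)−V(21): -7≡19 → T
H(7)−Z(25): -18≡8 → I
P(15)−M(12): 3 → D
J(9)−G(6): 3 → D
S(18)−V(21): -3≡23 → X
A(0)−Z(25): -25≡1 → B
I(8)−M(12): -4≡22 → W
E(4)−G(6): -2≡24 → Y
B(1)−V(21): -20≡6 → G
Z(25)−Z(25): 0 → A
A(0)−M(12): -12≡14 → O
L(11)−G(6): 5 → F
L(11)−V(21): -10≡16 → Q
R(17)−Z(25): -8≡18 → S
F(5)−M(12): -7≡19 → T
D(3)−G(6): -3≡23 → X

TIDDXBWYGAOFQSTX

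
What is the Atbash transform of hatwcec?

szgdxvx

h(7) → s(18)
a(0) → z(25)
t(19) → g(6)
w(22) → d(3)
c(2) → x(23)
e(4) → v(21)
c(2) → x(23)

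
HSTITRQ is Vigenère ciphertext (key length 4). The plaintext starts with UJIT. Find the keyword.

Subtract each crib letter from the matching ciphertext letter (mod 26):
H(7)−U(20)=-13≡13 → N
S(18)−J(9)=9 → J
T(19)−I(8)=11 → L
I(8)−T(19)=-11≡15 → P

NJLP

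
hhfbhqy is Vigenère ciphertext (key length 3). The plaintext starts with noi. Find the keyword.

utx

Subtract each crib letter from the matching ciphertext letter (mod 26):
h(7)−n(13)=-6≡20 → u
h(7)−o(14)=-7≡19 → t
f(5)−i(8)=-3≡23 → x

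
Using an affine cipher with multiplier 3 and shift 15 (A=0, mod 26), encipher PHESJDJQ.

IKBRQYQL

P(15): 3·15+15=60≡8 → I
H(7): 3·7+15=36≡10 → K
E(4): 3·4+15=27≡1 → B
S(18): 3·18+15=69≡17 → R
J(9): 3·9+15=42≡16 → Q
D(3): 3·3+15=24 → Y
J(9): 3·9+15=42≡16 → Q
Q(16): 3·16+15=63≡11 → L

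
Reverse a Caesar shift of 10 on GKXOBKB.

G(6): 6−10=-4≡22 → W
K(10): 10−10=0 → A
X(23): 23−10=13 → N
O(14): 14−10=4 → E
B(1): 1−10=-9≡17 → R
K(10): 10−10=0 → A
B(1): 1−10=-9≡17 → R

WANERAR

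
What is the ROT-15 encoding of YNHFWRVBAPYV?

Y(24): 24+15=39≡13 → N
N(13): 13+15=28≡2 → C
H(7): 7+15=22 → W
F(5): 5+15=20 → U
W(22): 22+15=37≡11 → L
R(17): 17+15=32≡6 → G
V(21): 21+15=36≡10 → K
B(1): 1+15=16 → Q
A(0): 0+15=15 → P
P(15): 15+15=30≡4 → E
Y(24): 24+15=39≡13 → N
V(21): 21+15=36≡10 → K

NCWULGKQPENK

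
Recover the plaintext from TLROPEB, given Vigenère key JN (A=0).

KYIBGRS

Repeat the key across the ciphertext: JNJNJNJ
T(19)−J(9): 10 → K
L(11)−N(13): -2≡24 → Y
R(17)−J(9): 8 → I
O(14)−N(13): 1 → B
P(15)−J(9): 6 → G
E(4)−N(13): -9≡17 → R
B(1)−J(9): -8≡18 → S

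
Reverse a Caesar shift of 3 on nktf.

khqc

n(13): 13−3=10 → k
k(10): 10−3=7 → h
t(19): 19−3=16 → q
f(5): 5−3=2 → c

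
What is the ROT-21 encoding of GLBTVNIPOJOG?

G(6): 6+21=27≡1 → B
L(11): 11+21=32≡6 → G
B(1): 1+21=22 → W
T(19): 19+21=40≡14 → O
V(21): 21+21=42≡16 → Q
N(13): 13+21=34≡8 → I
I(8): 8+21=29≡3 → D
P(15): 15+21=36≡10 → K
O(14): 14+21=35≡9 → J
J(9): 9+21=30≡4 → E
O(14): 14+21=35≡9 → J
G(6): 6+21=27≡1 → B

BGWOQIDKJEJB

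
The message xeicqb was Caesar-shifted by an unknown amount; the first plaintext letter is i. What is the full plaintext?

iptnbm

From the crib: x(23)−i(8)=15, so the shift is 15.
Subtract 15 from each ciphertext letter:
x(23): 23−15=8 → i
e(4): 4−15=-11≡15 → p
i(8): 8−15=-7≡19 → t
c(2): 2−15=-13≡13 → n
q(16): 16−15=1 → b
b(1): 1−15=-14≡12 → m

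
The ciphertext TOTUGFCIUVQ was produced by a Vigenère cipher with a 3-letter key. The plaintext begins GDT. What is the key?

Subtract each crib letter from the matching ciphertext letter (mod 26):
T(19)−G(6)=13 → N
O(14)−D(3)=11 → L
T(19)−T(19)=0 → A

NLA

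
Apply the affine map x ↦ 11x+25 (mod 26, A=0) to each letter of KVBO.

FWKX

K(10): 11·10+25=135≡5 → F
V(21): 11·21+25=256≡22 → W
B(1): 11·1+25=36≡10 → K
O(14): 11·14+25=179≡23 → X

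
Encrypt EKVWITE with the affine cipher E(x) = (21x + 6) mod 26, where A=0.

E(4): 21·4+6=90≡12 → M
K(10): 21·10+6=216≡8 → I
V(21): 21·21+6=447≡5 → F
W(22): 21·22+6=468≡0 → A
I(8): 21·8+6=174≡18 → S
T(19): 21·19+6=405≡15 → P
E(4): 21·4+6=90≡12 → M

MIFASPM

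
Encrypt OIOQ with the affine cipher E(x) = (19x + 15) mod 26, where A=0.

VLVH

O(14): 19·14+15=281≡21 → V
I(8): 19·8+15=167≡11 → L
O(14): 19·14+15=281≡21 → V
Q(16): 19·16+15=319≡7 → H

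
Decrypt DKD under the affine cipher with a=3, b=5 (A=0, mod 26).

The inverse of 3 mod 26 is 9, since 3·9=27≡1. Apply D(y)=9·(y−5) mod 26:
D(3): 9·(3−5)=-18≡8 → I
K(10): 9·(10−5)=45≡19 → T
D(3): 9·(3−5)=-18≡8 → I

ITI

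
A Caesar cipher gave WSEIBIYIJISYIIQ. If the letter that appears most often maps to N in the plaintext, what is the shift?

The most frequent ciphertext letter is I (appears 6 times).
I is position 8; N is position 13.
Shift = -5≡21.

21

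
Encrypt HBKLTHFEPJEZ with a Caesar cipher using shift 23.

H(7): 7+23=30≡4 → E
B(1): 1+23=24 → Y
K(10): 10+23=33≡7 → H
L(11): 11+23=34≡8 → I
T(19): 19+23=42≡16 → Q
H(7): 7+23=30≡4 → E
F(5): 5+23=28≡2 → C
E(4): 4+23=27≡1 → B
P(15): 15+23=38≡12 → M
J(9): 9+23=32≡6 → G
E(4): 4+23=27≡1 → B
Z(25): 25+23=48≡22 → W

EYHIQECBMGBW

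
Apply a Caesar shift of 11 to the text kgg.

vrr

k(10): 10+11=21 → v
g(6): 6+11=17 → r
g(6): 6+11=17 → r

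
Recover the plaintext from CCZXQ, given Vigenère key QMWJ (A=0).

Repeat the key across the ciphertext: QMWJQ
C(2)−Q(16): -14≡12 → M
C(2)−M(12): -10≡16 → Q
Z(25)−W(22): 3 → D
X(23)−J(9): 14 → O
Q(16)−Q(16): 0 → A

MQDOA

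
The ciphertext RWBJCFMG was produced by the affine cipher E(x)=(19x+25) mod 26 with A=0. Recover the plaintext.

The inverse of 19 mod 26 is 11, since 19·11=209≡1. Apply D(y)=11·(y−25) mod 26:
R(17): 11·(17−25)=-88≡16 → Q
W(22): 11·(22−25)=-33≡19 → T
B(1): 11·(1−25)=-264≡22 → W
J(9): 11·(9−25)=-176≡6 → G
C(2): 11·(2−25)=-253≡7 → H
F(5): 11·(5−25)=-220≡14 → O
M(12): 11·(12−25)=-143≡13 → N
G(6): 11·(6−25)=-209≡25 → Z

QTWGHONZ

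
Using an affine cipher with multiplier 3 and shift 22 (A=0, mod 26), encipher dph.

fpr

d(3): 3·3+22=31≡5 → f
p(15): 3·15+22=67≡15 → p
h(7): 3·7+22=43≡17 → r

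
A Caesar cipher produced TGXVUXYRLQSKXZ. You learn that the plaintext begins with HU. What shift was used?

12

From the crib: T(19)−H(7)=12, so the shift is 12.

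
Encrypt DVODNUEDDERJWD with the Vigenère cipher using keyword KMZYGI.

NHNBTCOPCCXRGP

Repeat the key across the message: KMZYGIKMZYGIKM
D(3)+K(10): 13 → N
V(21)+M(12): 33≡7 → H
O(14)+Z(25): 39≡13 → N
D(3)+Y(24): 27≡1 → B
N(13)+G(6): 19 → T
U(20)+I(8): 28≡2 → C
E(4)+K(10): 14 → O
D(3)+M(12): 15 → P
D(3)+Z(25): 28≡2 → C
E(4)+Y(24): 28≡2 → C
R(17)+G(6): 23 → X
J(9)+I(8): 17 → R
W(22)+K(10): 32≡6 → G
D(3)+M(12): 15 → P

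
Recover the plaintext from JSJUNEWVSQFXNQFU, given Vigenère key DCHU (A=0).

GQCAKCPBPOYDKOYA

Repeat the key across the ciphertext: DCHUDCHUDCHUDCHU
J(9)−D(3): 6 → G
S(18)−C(2): 16 → Q
J(9)−H(7): 2 → C
U(20)−U(20): 0 → A
N(13)−D(3): 10 → K
E(4)−C(2): 2 → C
W(22)−H(7): 15 → P
V(21)−U(20): 1 → B
S(18)−D(3): 15 → P
Q(16)−C(2): 14 → O
F(5)−H(7): -2≡24 → Y
X(23)−U(20): 3 → D
N(13)−D(3): 10 → K
Q(16)−C(2): 14 → O
F(5)−H(7): -2≡24 → Y
U(20)−U(20): 0 → A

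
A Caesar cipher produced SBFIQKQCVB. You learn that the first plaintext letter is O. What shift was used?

From the crib: S(18)−O(14)=4, so the shift is 4.

4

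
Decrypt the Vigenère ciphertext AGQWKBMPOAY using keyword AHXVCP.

AZTBIMMIRFW

Repeat the key across the ciphertext: AHXVCPAHXVC
A(0)−A(0): 0 → A
G(6)−H(7): -1≡25 → Z
Q(16)−X(23): -7≡19 → T
W(22)−V(21): 1 → B
K(10)−C(2): 8 → I
B(1)−P(15): -14≡12 → M
M(12)−A(0): 12 → M
P(15)−H(7): 8 → I
O(14)−X(23): -9≡17 → R
A(0)−V(21): -21≡5 → F
Y(24)−C(2): 22 → W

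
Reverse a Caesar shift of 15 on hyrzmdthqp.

h(7): 7−15=-8≡18 → s
y(24): 24−15=9 → j
r(17): 17−15=2 → c
z(25): 25−15=10 → k
m(12): 12−15=-3≡23 → x
d(3): 3−15=-12≡14 → o
t(19): 19−15=4 → e
h(7): 7−15=-8≡18 → s
q(16): 16−15=1 → b
p(15): 15−15=0 → a

sjckxoesba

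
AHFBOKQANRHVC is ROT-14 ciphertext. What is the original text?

MTRNAWCMZDTHO

A(0): 0−14=-14≡12 → M
H(7): 7−14=-7≡19 → T
F(5): 5−14=-9≡17 → R
B(1): 1−14=-13≡13 → N
O(14): 14−14=0 → A
K(10): 10−14=-4≡22 → W
Q(16): 16−14=2 → C
A(0): 0−14=-14≡12 → M
N(13): 13−14=-1≡25 → Z
R(17): 17−14=3 → D
H(7): 7−14=-7≡19 → T
V(21): 21−14=7 → H
C(2): 2−14=-12≡14 → O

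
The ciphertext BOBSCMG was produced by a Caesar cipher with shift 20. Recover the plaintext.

B(1): 1−20=-19≡7 → H
O(14): 14−20=-6≡20 → U
B(1): 1−20=-19≡7 → H
S(18): 18−20=-2≡24 → Y
C(2): 2−20=-18≡8 → I
M(12): 12−20=-8≡18 → S
G(6): 6−20=-14≡12 → M

HUHYISM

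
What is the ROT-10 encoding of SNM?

S(18): 18+10=28≡2 → C
N(13): 13+10=23 → X
M(12): 12+10=22 → W

CXW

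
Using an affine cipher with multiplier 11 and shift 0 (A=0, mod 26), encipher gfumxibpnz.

odmctkljnp

g(6): 11·6+0=66≡14 → o
f(5): 11·5+0=55≡3 → d
u(20): 11·20+0=220≡12 → m
m(12): 11·12+0=132≡2 → c
x(23): 11·23+0=253≡19 → t
i(8): 11·8+0=88≡10 → k
b(1): 11·1+0=11 → l
p(15): 11·15+0=165≡9 → j
n(13): 11·13+0=143≡13 → n
z(25): 11·25+0=275≡15 → p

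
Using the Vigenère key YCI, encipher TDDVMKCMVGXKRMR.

Repeat the key across the message: YCIYCIYCIYCIYCI
T(19)+Y(24): 43≡17 → R
D(3)+C(2): 5 → F
D(3)+I(8): 11 → L
V(21)+Y(24): 45≡19 → T
M(12)+C(2): 14 → O
K(10)+I(8): 18 → S
C(2)+Y(24): 26≡0 → A
M(12)+C(2): 14 → O
V(21)+I(8): 29≡3 → D
G(6)+Y(24): 30≡4 → E
X(23)+C(2): 25 → Z
K(10)+I(8): 18 → S
R(17)+Y(24): 41≡15 → P
M(12)+C(2): 14 → O
R(17)+I(8): 25 → Z

RFLTOSAODEZSPOZ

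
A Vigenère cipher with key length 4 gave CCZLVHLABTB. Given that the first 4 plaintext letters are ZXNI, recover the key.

Subtract each crib letter from the matching ciphertext letter (mod 26):
C(2)−Z(25)=-23≡3 → D
C(2)−X(23)=-21≡5 → F
Z(25)−N(13)=12 → M
L(11)−I(8)=3 → D

DFMD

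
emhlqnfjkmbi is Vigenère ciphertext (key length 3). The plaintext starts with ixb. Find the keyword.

Subtract each crib letter from the matching ciphertext letter (mod 26):
e(4)−i(8)=-4≡22 → w
m(12)−x(23)=-11≡15 → p
h(7)−b(1)=6 → g

wpg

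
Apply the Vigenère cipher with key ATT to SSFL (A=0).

Repeat the key across the message: ATTA
S(18)+A(0): 18 → S
S(18)+T(19): 37≡11 → L
F(5)+T(19): 24 → Y
L(11)+A(0): 11 → L

SLYL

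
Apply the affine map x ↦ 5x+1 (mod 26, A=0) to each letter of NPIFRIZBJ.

N(13): 5·13+1=66≡14 → O
P(15): 5·15+1=76≡24 → Y
I(8): 5·8+1=41≡15 → P
F(5): 5·5+1=26≡0 → A
R(17): 5·17+1=86≡8 → I
I(8): 5·8+1=41≡15 → P
Z(25): 5·25+1=126≡22 → W
B(1): 5·1+1=6 → G
J(9): 5·9+1=46≡20 → U

OYPAIPWGU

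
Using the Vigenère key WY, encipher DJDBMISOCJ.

ZHZZIGOMYH

Repeat the key across the message: WYWYWYWYWY
D(3)+W(22): 25 → Z
J(9)+Y(24): 33≡7 → H
D(3)+W(22): 25 → Z
B(1)+Y(24): 25 → Z
M(12)+W(22): 34≡8 → I
I(8)+Y(24): 32≡6 → G
S(18)+W(22): 40≡14 → O
O(14)+Y(24): 38≡12 → M
C(2)+W(22): 24 → Y
J(9)+Y(24): 33≡7 → H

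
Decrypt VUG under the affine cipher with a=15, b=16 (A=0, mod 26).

The inverse of 15 mod 26 is 7, since 15·7=105≡1. Apply D(y)=7·(y−16) mod 26:
V(21): 7·(21−16)=35≡9 → J
U(20): 7·(20−16)=28≡2 → C
G(6): 7·(6−16)=-70≡8 → I

JCI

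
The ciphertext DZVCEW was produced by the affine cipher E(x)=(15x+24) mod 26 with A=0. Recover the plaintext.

The inverse of 15 mod 26 is 7, since 15·7=105≡1. Apply D(y)=7·(y−24) mod 26:
D(3): 7·(3−24)=-147≡9 → J
Z(25): 7·(25−24)=7 → H
V(21): 7·(21−24)=-21≡5 → F
C(2): 7·(2−24)=-154≡2 → C
E(4): 7·(4−24)=-140≡16 → Q
W(22): 7·(22−24)=-14≡12 → M

JHFCQM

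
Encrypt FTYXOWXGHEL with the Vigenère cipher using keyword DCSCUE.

Repeat the key across the message: DCSCUEDCSCU
F(5)+D(3): 8 → I
T(19)+C(2): 21 → V
Y(24)+S(18): 42≡16 → Q
X(23)+C(2): 25 → Z
O(14)+U(20): 34≡8 → I
W(22)+E(4): 26≡0 → A
X(23)+D(3): 26≡0 → A
G(6)+C(2): 8 → I
H(7)+S(18): 25 → Z
E(4)+C(2): 6 → G
L(11)+U(20): 31≡5 → F

IVQZIAAIZGF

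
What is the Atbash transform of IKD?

RPW

I(8) → R(17)
K(10) → P(15)
D(3) → W(22)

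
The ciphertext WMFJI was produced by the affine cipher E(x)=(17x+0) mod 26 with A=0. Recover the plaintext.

MQLZC

The inverse of 17 mod 26 is 23, since 17·23=391≡1. Apply D(y)=23·(y−0) mod 26:
W(22): 23·(22−0)=506≡12 → M
M(12): 23·(12−0)=276≡16 → Q
F(5): 23·(5−0)=115≡11 → L
J(9): 23·(9−0)=207≡25 → Z
I(8): 23·(8−0)=184≡2 → C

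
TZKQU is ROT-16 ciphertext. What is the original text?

DJUAE

T(19): 19−16=3 → D
Z(25): 25−16=9 → J
K(10): 10−16=-6≡20 → U
Q(16): 16−16=0 → A
U(20): 20−16=4 → E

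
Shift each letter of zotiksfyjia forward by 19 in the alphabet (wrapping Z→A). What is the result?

z(25): 25+19=44≡18 → s
o(14): 14+19=33≡7 → h
t(19): 19+19=38≡12 → m
i(8): 8+19=27≡1 → b
k(10): 10+19=29≡3 → d
s(18): 18+19=37≡11 → l
f(5): 5+19=24 → y
y(24): 24+19=43≡17 → r
j(9): 9+19=28≡2 → c
i(8): 8+19=27≡1 → b
a(0): 0+19=19 → t

shmbdlyrcbt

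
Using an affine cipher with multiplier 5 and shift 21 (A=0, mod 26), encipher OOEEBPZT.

NNPPASQM

O(14): 5·14+21=91≡13 → N
O(14): 5·14+21=91≡13 → N
E(4): 5·4+21=41≡15 → P
E(4): 5·4+21=41≡15 → P
B(1): 5·1+21=26≡0 → A
P(15): 5·15+21=96≡18 → S
Z(25): 5·25+21=146≡16 → Q
T(19): 5·19+21=116≡12 → M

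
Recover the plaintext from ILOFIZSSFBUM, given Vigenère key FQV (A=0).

Repeat the key across the ciphertext: FQVFQVFQVFQV
I(8)−F(5): 3 → D
L(11)−Q(16): -5≡21 → V
O(14)−V(21): -7≡19 → T
F(5)−F(5): 0 → A
I(8)−Q(16): -8≡18 → S
Z(25)−V(21): 4 → E
S(18)−F(5): 13 → N
S(18)−Q(16): 2 → C
F(5)−V(21): -16≡10 → K
B(1)−F(5): -4≡22 → W
U(20)−Q(16): 4 → E
M(12)−V(21): -9≡17 → R

DVTASENCKWER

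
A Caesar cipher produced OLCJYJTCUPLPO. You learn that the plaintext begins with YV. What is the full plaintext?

YVMTITDMEZVZY

From the crib: O(14)−Y(24)=-10≡16, so the shift is 16.
Subtract 16 from each ciphertext letter:
O(14): 14−16=-2≡24 → Y
L(11): 11−16=-5≡21 → V
C(2): 2−16=-14≡12 → M
J(9): 9−16=-7≡19 → T
Y(24): 24−16=8 → I
J(9): 9−16=-7≡19 → T
T(19): 19−16=3 → D
C(2): 2−16=-14≡12 → M
U(20): 20−16=4 → E
P(15): 15−16=-1≡25 → Z
L(11): 11−16=-5≡21 → V
P(15): 15−16=-1≡25 → Z
O(14): 14−16=-2≡24 → Y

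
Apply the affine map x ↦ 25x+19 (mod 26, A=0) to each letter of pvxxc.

eywwr

p(15): 25·15+19=394≡4 → e
v(21): 25·21+19=544≡24 → y
x(23): 25·23+19=594≡22 → w
x(23): 25·23+19=594≡22 → w
c(2): 25·2+19=69≡17 → r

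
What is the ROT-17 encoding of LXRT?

L(11): 11+17=28≡2 → C
X(23): 23+17=40≡14 → O
R(17): 17+17=34≡8 → I
T(19): 19+17=36≡10 → K

COIK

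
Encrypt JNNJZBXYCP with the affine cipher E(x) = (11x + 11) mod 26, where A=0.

GYYGAWEPHU

J(9): 11·9+11=110≡6 → G
N(13): 11·13+11=154≡24 → Y
N(13): 11·13+11=154≡24 → Y
J(9): 11·9+11=110≡6 → G
Z(25): 11·25+11=286≡0 → A
B(1): 11·1+11=22 → W
X(23): 11·23+11=264≡4 → E
Y(24): 11·24+11=275≡15 → P
C(2): 11·2+11=33≡7 → H
P(15): 11·15+11=176≡20 → U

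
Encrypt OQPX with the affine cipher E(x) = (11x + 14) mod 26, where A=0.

MIXH

O(14): 11·14+14=168≡12 → M
Q(16): 11·16+14=190≡8 → I
P(15): 11·15+14=179≡23 → X
X(23): 11·23+14=267≡7 → H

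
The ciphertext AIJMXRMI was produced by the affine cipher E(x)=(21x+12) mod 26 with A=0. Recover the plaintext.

SGLADZAG

The inverse of 21 mod 26 is 5, since 21·5=105≡1. Apply D(y)=5·(y−12) mod 26:
A(0): 5·(0−12)=-60≡18 → S
I(8): 5·(8−12)=-20≡6 → G
J(9): 5·(9−12)=-15≡11 → L
M(12): 5·(12−12)=0 → A
X(23): 5·(23−12)=55≡3 → D
R(17): 5·(17−12)=25 → Z
M(12): 5·(12−12)=0 → A
I(8): 5·(8−12)=-20≡6 → G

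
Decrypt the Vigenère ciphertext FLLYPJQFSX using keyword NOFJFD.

Repeat the key across the ciphertext: NOFJFDNOFJ
F(5)−N(13): -8≡18 → S
L(11)−O(14): -3≡23 → X
L(11)−F(5): 6 → G
Y(24)−J(9): 15 → P
P(15)−F(5): 10 → K
J(9)−D(3): 6 → G
Q(16)−N(13): 3 → D
F(5)−O(14): -9≡17 → R
S(18)−F(5): 13 → N
X(23)−J(9): 14 → O

SXGPKGDRNO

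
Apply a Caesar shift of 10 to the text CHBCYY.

C(2): 2+10=12 → M
H(7): 7+10=17 → R
B(1): 1+10=11 → L
C(2): 2+10=12 → M
Y(24): 24+10=34≡8 → I
Y(24): 24+10=34≡8 → I

MRLMII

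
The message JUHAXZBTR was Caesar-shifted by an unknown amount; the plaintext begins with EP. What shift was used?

5

From the crib: J(9)−E(4)=5, so the shift is 5.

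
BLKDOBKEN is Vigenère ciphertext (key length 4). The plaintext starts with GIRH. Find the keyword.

Subtract each crib letter from the matching ciphertext letter (mod 26):
B(1)−G(6)=-5≡21 → V
L(11)−I(8)=3 → D
K(10)−R(17)=-7≡19 → T
D(3)−H(7)=-4≡22 → W

VDTW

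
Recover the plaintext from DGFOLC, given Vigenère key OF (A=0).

PBRJXX

Repeat the key across the ciphertext: OFOFOF
D(3)−O(14): -11≡15 → P
G(6)−F(5): 1 → B
F(5)−O(14): -9≡17 → R
O(14)−F(5): 9 → J
L(11)−O(14): -3≡23 → X
C(2)−F(5): -3≡23 → X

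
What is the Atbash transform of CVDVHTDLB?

C(2) → X(23)
V(21) → E(4)
D(3) → W(22)
V(21) → E(4)
H(7) → S(18)
T(19) → G(6)
D(3) → W(22)
L(11) → O(14)
B(1) → Y(24)

XEWESGWOY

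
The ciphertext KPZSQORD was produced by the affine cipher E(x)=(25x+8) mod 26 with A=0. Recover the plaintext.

The inverse of 25 mod 26 is 25, since 25·25=625≡1. Apply D(y)=25·(y−8) mod 26:
K(10): 25·(10−8)=50≡24 → Y
P(15): 25·(15−8)=175≡19 → T
Z(25): 25·(25−8)=425≡9 → J
S(18): 25·(18−8)=250≡16 → Q
Q(16): 25·(16−8)=200≡18 → S
O(14): 25·(14−8)=150≡20 → U
R(17): 25·(17−8)=225≡17 → R
D(3): 25·(3−8)=-125≡5 → F

YTJQSURF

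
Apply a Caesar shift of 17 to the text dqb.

uhs

d(3): 3+17=20 → u
q(16): 16+17=33≡7 → h
b(1): 1+17=18 → s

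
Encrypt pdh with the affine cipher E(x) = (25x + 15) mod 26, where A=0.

ami

p(15): 25·15+15=390≡0 → a
d(3): 25·3+15=90≡12 → m
h(7): 25·7+15=190≡8 → i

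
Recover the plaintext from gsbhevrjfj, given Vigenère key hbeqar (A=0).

zrxreekibt

Repeat the key across the ciphertext: hbeqarhbeq
g(6)−h(7): -1≡25 → z
s(18)−b(1): 17 → r
b(1)−e(4): -3≡23 → x
h(7)−q(16): -9≡17 → r
e(4)−a(0): 4 → e
v(21)−r(17): 4 → e
r(17)−h(7): 10 → k
j(9)−b(1): 8 → i
f(5)−e(4): 1 → b
j(9)−q(16): -7≡19 → t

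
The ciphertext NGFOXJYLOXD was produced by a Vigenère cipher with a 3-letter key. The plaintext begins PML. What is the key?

YUU

Subtract each crib letter from the matching ciphertext letter (mod 26):
N(13)−P(15)=-2≡24 → Y
G(6)−M(12)=-6≡20 → U
F(5)−L(11)=-6≡20 → U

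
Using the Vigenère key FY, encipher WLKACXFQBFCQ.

Repeat the key across the message: FYFYFYFYFYFY
W(22)+F(5): 27≡1 → B
L(11)+Y(24): 35≡9 → J
K(10)+F(5): 15 → P
A(0)+Y(24): 24 → Y
C(2)+F(5): 7 → H
X(23)+Y(24): 47≡21 → V
F(5)+F(5): 10 → K
Q(16)+Y(24): 40≡14 → O
B(1)+F(5): 6 → G
F(5)+Y(24): 29≡3 → D
C(2)+F(5): 7 → H
Q(16)+Y(24): 40≡14 → O

BJPYHVKOGDHO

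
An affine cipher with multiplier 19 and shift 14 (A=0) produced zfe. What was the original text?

rfu

The inverse of 19 mod 26 is 11, since 19·11=209≡1. Apply D(y)=11·(y−14) mod 26:
z(25): 11·(25−14)=121≡17 → r
f(5): 11·(5−14)=-99≡5 → f
e(4): 11·(4−14)=-110≡20 → u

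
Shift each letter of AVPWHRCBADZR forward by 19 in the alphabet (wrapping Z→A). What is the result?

TOIPAKVUTWSK

A(0): 0+19=19 → T
V(21): 21+19=40≡14 → O
P(15): 15+19=34≡8 → I
W(22): 22+19=41≡15 → P
H(7): 7+19=26≡0 → A
R(17): 17+19=36≡10 → K
C(2): 2+19=21 → V
B(1): 1+19=20 → U
A(0): 0+19=19 → T
D(3): 3+19=22 → W
Z(25): 25+19=44≡18 → S
R(17): 17+19=36≡10 → K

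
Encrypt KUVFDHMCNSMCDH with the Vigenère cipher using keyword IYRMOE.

Repeat the key across the message: IYRMOEIYRMOEIY
K(10)+I(8): 18 → S
U(20)+Y(24): 44≡18 → S
V(21)+R(17): 38≡12 → M
F(5)+M(12): 17 → R
D(3)+O(14): 17 → R
H(7)+E(4): 11 → L
M(12)+I(8): 20 → U
C(2)+Y(24): 26≡0 → A
N(13)+R(17): 30≡4 → E
S(18)+M(12): 30≡4 → E
M(12)+O(14): 26≡0 → A
C(2)+E(4): 6 → G
D(3)+I(8): 11 → L
H(7)+Y(24): 31≡5 → F

SSMRRLUAEEAGLF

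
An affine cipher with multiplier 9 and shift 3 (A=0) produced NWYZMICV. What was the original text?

EFLOBPXC

The inverse of 9 mod 26 is 3, since 9·3=27≡1. Apply D(y)=3·(y−3) mod 26:
N(13): 3·(13−3)=30≡4 → E
W(22): 3·(22−3)=57≡5 → F
Y(24): 3·(24−3)=63≡11 → L
Z(25): 3·(25−3)=66≡14 → O
M(12): 3·(12−3)=27≡1 → B
I(8): 3·(8−3)=15 → P
C(2): 3·(2−3)=-3≡23 → X
V(21): 3·(21−3)=54≡2 → C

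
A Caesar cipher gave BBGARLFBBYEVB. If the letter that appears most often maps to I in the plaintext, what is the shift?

The most frequent ciphertext letter is B (appears 5 times).
B is position 1; I is position 8.
Shift = -7≡19.

19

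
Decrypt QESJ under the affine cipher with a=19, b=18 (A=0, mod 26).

ECAF

The inverse of 19 mod 26 is 11, since 19·11=209≡1. Apply D(y)=11·(y−18) mod 26:
Q(16): 11·(16−18)=-22≡4 → E
E(4): 11·(4−18)=-154≡2 → C
S(18): 11·(18−18)=0 → A
J(9): 11·(9−18)=-99≡5 → F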